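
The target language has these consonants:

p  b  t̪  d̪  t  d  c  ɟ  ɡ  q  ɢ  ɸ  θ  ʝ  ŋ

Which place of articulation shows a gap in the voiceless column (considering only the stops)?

place of articulation  voiceless  voiced  
bilabial          p         b       
dental            t̪        d̪      
alveolar          t         d       
palatal           c         ɟ       
velar             —         ɡ       
uvular            q         ɢ       
Every place of articulation has a voiceless member except velar, where /k/ would be expected.

velar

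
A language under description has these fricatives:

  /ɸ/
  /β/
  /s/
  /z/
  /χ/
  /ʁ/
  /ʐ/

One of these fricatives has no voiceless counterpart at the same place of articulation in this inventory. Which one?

/ʐ/

Bilabial: /ɸ/ ~ /β/
Alveolar: /s/ ~ /z/
Uvular: /χ/ ~ /ʁ/
Retroflex: only /ʐ/ (voiced); no voiceless partner.
So /ʐ/ is the unpaired segment.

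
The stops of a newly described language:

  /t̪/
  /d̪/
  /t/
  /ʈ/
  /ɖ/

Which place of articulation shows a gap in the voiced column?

Voiceless: /t̪/ (dental), /t/ (alveolar), /ʈ/ (retroflex).
Voiced: /d̪/ (dental), /ɖ/ (retroflex).
Every place of articulation has a voiced member except alveolar, where /d/ would be expected.

alveolar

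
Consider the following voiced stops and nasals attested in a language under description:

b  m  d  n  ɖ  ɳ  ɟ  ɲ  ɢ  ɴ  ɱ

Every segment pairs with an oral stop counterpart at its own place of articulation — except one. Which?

Bilabial: /b/ ~ /m/
Alveolar: /d/ ~ /n/
Retroflex: /ɖ/ ~ /ɳ/
Palatal: /ɟ/ ~ /ɲ/
Uvular: /ɢ/ ~ /ɴ/
Labiodental: only /ɱ/ (nasal); no oral stop partner.
So /ɱ/ is the unpaired segment.

/ɱ/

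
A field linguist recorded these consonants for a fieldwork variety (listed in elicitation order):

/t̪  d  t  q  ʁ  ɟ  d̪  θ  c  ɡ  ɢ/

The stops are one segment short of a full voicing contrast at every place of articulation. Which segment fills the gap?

/k/

Voiceless: /t̪/ (dental), /t/ (alveolar), /c/ (palatal), /q/ (uvular).
Voiced: /d̪/ (dental), /d/ (alveolar), /ɟ/ (palatal), /ɡ/ (velar), /ɢ/ (uvular).
The velar row has no voiceless member, so the gap is the voiceless velar stop /k/.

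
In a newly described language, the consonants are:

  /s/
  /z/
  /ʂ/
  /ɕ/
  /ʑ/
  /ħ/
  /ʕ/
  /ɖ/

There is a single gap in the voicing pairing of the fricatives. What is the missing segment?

Voiceless: /s/ (alveolar), /ʂ/ (retroflex), /ɕ/ (alveolo-palatal), /ħ/ (pharyngeal).
Voiced: /z/ (alveolar), /ʑ/ (alveolo-palatal), /ʕ/ (pharyngeal).
The retroflex row has no voiced member, so the gap is the voiced retroflex fricative /ʐ/.

/ʐ/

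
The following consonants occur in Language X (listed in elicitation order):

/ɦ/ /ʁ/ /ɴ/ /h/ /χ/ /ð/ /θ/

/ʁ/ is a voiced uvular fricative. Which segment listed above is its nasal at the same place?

The nasal at the same place is an uvular nasal — in this inventory, /ɴ/.

/ɴ/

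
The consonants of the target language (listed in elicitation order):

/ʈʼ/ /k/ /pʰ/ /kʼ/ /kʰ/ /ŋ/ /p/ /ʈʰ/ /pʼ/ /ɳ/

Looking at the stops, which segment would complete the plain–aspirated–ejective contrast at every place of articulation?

Plain: /p/ (bilabial), /k/ (velar).
Aspirated: /pʰ/ (bilabial), /ʈʰ/ (retroflex), /kʰ/ (velar).
Ejective: /pʼ/ (bilabial), /ʈʼ/ (retroflex), /kʼ/ (velar).
The retroflex row has no plain member, so the gap is the plain retroflex stop /ʈ/.

/ʈ/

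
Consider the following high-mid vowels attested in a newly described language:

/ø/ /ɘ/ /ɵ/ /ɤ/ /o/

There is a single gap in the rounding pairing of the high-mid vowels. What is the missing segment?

/e/

Unrounded: /ɘ/ (central), /ɤ/ (back).
Rounded: /ø/ (front), /ɵ/ (central), /o/ (back).
The front row has no unrounded member, so the gap is the front unrounded vowel /e/.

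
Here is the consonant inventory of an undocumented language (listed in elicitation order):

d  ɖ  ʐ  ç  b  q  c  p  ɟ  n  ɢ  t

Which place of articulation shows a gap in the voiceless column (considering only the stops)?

bilabial: voiceless /p/, voiced /b/.
alveolar: voiceless /t/, voiced /d/.
retroflex: voiceless —, voiced /ɖ/.
palatal: voiceless /c/, voiced /ɟ/.
uvular: voiceless /q/, voiced /ɢ/.
Every place of articulation has a voiceless member except retroflex, where /ʈ/ would be expected.

retroflex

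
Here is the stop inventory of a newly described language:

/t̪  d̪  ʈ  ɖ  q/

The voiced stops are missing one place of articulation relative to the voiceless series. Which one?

Voiceless: /t̪/ (dental), /ʈ/ (retroflex), /q/ (uvular).
Voiced: /d̪/ (dental), /ɖ/ (retroflex).
Every place of articulation has a voiced member except uvular, where /ɢ/ would be expected.

uvular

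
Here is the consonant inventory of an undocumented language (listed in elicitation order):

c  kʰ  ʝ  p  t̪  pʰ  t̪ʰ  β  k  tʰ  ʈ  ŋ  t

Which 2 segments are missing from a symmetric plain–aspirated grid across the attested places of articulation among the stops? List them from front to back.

/ʈʰ/, /cʰ/

Plain: /p/ (bilabial), /t̪/ (dental), /t/ (alveolar), /ʈ/ (retroflex), /c/ (palatal), /k/ (velar).
Aspirated: /pʰ/ (bilabial), /t̪ʰ/ (dental), /tʰ/ (alveolar), /kʰ/ (velar).
Gaps, from front to back: retroflex lacks aspirated (/ʈʰ/); palatal lacks aspirated (/cʰ/).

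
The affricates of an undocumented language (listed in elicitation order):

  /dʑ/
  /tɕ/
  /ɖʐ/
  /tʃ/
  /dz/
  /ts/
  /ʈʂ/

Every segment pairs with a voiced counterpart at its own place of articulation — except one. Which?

/tʃ/

Alveolar: /ts/ ~ /dz/
Retroflex: /ʈʂ/ ~ /ɖʐ/
Alveolo-palatal: /tɕ/ ~ /dʑ/
Postalveolar: only /tʃ/ (voiceless); no voiced partner.
So /tʃ/ is the unpaired segment.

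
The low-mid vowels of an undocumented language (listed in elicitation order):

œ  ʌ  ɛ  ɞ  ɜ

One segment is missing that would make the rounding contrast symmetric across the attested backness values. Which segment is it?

Unrounded: /ɛ/ (front), /ɜ/ (central), /ʌ/ (back).
Rounded: /œ/ (front), /ɞ/ (central).
The back row has no rounded member, so the gap is the back rounded vowel /ɔ/.

/ɔ/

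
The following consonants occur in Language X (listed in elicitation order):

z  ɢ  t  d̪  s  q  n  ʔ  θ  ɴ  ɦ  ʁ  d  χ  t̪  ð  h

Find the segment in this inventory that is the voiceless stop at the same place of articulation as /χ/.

/q/

/χ/ is a voiceless uvular fricative.
The voiceless stop at the same place is a voiceless uvular stop — in this inventory, /q/.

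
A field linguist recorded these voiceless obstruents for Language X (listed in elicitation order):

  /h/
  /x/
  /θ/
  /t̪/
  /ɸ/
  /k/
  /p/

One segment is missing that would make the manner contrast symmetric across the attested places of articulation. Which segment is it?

/ʔ/

bilabial: stop /p/, fricative /ɸ/.
dental: stop /t̪/, fricative /θ/.
velar: stop /k/, fricative /x/.
glottal: stop —, fricative /h/.
The glottal row has no stop member, so the gap is the glottal stop /ʔ/.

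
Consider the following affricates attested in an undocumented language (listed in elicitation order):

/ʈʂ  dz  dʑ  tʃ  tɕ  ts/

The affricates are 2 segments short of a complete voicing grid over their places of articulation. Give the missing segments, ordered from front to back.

/dʒ/, /ɖʐ/

alveolar: voiceless /ts/, voiced /dz/.
postalveolar: voiceless /tʃ/, voiced —.
retroflex: voiceless /ʈʂ/, voiced —.
alveolo-palatal: voiceless /tɕ/, voiced /dʑ/.
Gaps, from front to back: postalveolar lacks voiced (/dʒ/); retroflex lacks voiced (/ɖʐ/).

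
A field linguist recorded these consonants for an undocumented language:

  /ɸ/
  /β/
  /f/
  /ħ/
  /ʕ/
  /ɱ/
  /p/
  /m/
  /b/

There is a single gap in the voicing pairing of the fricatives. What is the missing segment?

Voiceless: /ɸ/ (bilabial), /f/ (labiodental), /ħ/ (pharyngeal).
Voiced: /β/ (bilabial), /ʕ/ (pharyngeal).
The labiodental row has no voiced member, so the gap is the voiced labiodental fricative /v/.

/v/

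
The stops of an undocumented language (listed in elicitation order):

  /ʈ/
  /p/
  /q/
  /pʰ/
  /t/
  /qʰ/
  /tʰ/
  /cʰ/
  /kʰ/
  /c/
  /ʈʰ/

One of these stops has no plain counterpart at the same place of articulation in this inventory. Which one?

/kʰ/

Bilabial: /p/ ~ /pʰ/
Alveolar: /t/ ~ /tʰ/
Retroflex: /ʈ/ ~ /ʈʰ/
Palatal: /c/ ~ /cʰ/
Uvular: /q/ ~ /qʰ/
Velar: only /kʰ/ (aspirated); no plain partner.
So /kʰ/ is the unpaired segment.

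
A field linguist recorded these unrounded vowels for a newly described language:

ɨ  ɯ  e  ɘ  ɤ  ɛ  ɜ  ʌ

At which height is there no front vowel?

Front: /e/ (high-mid), /ɛ/ (low-mid).
Central: /ɨ/ (high), /ɘ/ (high-mid), /ɜ/ (low-mid).
Back: /ɯ/ (high), /ɤ/ (high-mid), /ʌ/ (low-mid).
Every height has a front member except high, where /i/ would be expected.

high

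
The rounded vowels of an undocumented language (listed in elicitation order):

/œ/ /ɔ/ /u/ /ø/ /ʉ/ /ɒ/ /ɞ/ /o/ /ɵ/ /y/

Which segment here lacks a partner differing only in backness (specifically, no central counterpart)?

High: /y/ ~ /ʉ/ ~ /u/
High-mid: /ø/ ~ /ɵ/ ~ /o/
Low-mid: /œ/ ~ /ɞ/ ~ /ɔ/
Low: only /ɒ/ (back); no central partner.
So /ɒ/ is the unpaired segment.

/ɒ/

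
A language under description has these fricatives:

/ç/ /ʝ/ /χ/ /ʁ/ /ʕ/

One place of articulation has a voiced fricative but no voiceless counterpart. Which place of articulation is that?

place of articulation  voiceless  voiced  
palatal           ç         ʝ       
uvular            χ         ʁ       
pharyngeal        —         ʕ       
Every place of articulation has a voiceless member except pharyngeal, where /ħ/ would be expected.

pharyngeal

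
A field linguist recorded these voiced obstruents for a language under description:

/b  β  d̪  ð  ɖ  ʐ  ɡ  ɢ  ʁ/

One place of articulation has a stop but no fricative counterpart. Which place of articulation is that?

velar

bilabial: stop /b/, fricative /β/.
dental: stop /d̪/, fricative /ð/.
retroflex: stop /ɖ/, fricative /ʐ/.
velar: stop /ɡ/, fricative —.
uvular: stop /ɢ/, fricative /ʁ/.
Every place of articulation has a fricative member except velar, where /ɣ/ would be expected.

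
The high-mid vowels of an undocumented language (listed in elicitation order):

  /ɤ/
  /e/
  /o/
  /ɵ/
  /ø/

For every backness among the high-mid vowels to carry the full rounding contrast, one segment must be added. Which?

/ɘ/

front: unrounded /e/, rounded /ø/.
central: unrounded —, rounded /ɵ/.
back: unrounded /ɤ/, rounded /o/.
The central row has no unrounded member, so the gap is the central unrounded vowel /ɘ/.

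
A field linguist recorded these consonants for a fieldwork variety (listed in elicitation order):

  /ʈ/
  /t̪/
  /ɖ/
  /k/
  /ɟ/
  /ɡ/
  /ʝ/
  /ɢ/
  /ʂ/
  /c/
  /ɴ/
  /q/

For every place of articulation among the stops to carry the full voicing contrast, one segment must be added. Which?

place of articulation  voiceless  voiced  
dental            t̪        —       
retroflex         ʈ         ɖ       
palatal           c         ɟ       
velar             k         ɡ       
uvular            q         ɢ       
The dental row has no voiced member, so the gap is the voiced dental stop /d̪/.

/d̪/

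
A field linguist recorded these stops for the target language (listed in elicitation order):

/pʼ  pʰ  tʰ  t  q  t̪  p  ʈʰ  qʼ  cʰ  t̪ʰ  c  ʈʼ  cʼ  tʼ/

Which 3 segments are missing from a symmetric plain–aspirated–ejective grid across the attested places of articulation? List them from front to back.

/t̪ʼ/, /ʈ/, /qʰ/

place of articulation  plain     aspirated  ejective
bilabial          p         pʰ        pʼ      
dental            t̪        t̪ʰ       —       
alveolar          t         tʰ        tʼ      
retroflex         —         ʈʰ        ʈʼ      
palatal           c         cʰ        cʼ      
uvular            q         —         qʼ      
Gaps, from front to back: dental lacks ejective (/t̪ʼ/); retroflex lacks plain (/ʈ/); uvular lacks aspirated (/qʰ/).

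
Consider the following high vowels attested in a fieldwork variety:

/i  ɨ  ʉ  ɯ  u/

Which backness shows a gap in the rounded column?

backness          unrounded  rounded 
front             i         —       
central           ɨ         ʉ       
back              ɯ         u       
Every backness has a rounded member except front, where /y/ would be expected.

front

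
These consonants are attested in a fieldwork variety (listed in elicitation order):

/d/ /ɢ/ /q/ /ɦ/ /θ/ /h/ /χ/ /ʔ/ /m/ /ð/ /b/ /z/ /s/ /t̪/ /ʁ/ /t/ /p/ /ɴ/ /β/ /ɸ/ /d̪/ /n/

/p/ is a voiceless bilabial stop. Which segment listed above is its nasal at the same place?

The nasal at the same place is a bilabial nasal — in this inventory, /m/.

/m/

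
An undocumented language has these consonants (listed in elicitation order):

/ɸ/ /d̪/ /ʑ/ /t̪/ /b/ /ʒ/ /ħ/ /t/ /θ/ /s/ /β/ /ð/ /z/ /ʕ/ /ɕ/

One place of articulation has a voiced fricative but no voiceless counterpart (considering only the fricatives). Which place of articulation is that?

postalveolar

place of articulation  voiceless  voiced  
bilabial          ɸ         β       
dental            θ         ð       
alveolar          s         z       
postalveolar      —         ʒ       
alveolo-palatal   ɕ         ʑ       
pharyngeal        ħ         ʕ       
Every place of articulation has a voiceless member except postalveolar, where /ʃ/ would be expected.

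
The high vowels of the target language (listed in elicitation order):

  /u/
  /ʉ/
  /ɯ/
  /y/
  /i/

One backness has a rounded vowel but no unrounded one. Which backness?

backness          unrounded  rounded 
front             i         y       
central           —         ʉ       
back              ɯ         u       
Every backness has an unrounded member except central, where /ɨ/ would be expected.

central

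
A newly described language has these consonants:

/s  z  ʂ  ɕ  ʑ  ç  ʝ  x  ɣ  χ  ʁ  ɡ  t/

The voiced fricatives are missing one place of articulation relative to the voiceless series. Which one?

Voiceless: /s/ (alveolar), /ʂ/ (retroflex), /ɕ/ (alveolo-palatal), /ç/ (palatal), /x/ (velar), /χ/ (uvular).
Voiced: /z/ (alveolar), /ʑ/ (alveolo-palatal), /ʝ/ (palatal), /ɣ/ (velar), /ʁ/ (uvular).
Every place of articulation has a voiced member except retroflex, where /ʐ/ would be expected.

retroflex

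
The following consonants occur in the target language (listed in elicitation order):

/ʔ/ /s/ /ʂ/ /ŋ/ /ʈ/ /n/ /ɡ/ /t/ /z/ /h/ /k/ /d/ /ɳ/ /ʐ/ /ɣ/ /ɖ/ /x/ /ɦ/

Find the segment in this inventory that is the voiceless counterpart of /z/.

/s/

/z/ is a voiced alveolar fricative.
The voiceless counterpart is a voiceless alveolar fricative — in this inventory, /s/.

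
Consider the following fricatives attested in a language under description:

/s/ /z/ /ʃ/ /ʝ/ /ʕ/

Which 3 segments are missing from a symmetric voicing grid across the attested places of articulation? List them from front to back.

alveolar: voiceless /s/, voiced /z/.
postalveolar: voiceless /ʃ/, voiced —.
palatal: voiceless —, voiced /ʝ/.
pharyngeal: voiceless —, voiced /ʕ/.
Gaps, from front to back: postalveolar lacks voiced (/ʒ/); palatal lacks voiceless (/ç/); pharyngeal lacks voiceless (/ħ/).

/ʒ/, /ç/, /ħ/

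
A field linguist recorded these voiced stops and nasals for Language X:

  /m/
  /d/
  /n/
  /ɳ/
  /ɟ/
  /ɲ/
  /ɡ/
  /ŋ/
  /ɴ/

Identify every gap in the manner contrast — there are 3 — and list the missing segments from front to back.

bilabial: oral stop —, nasal /m/.
alveolar: oral stop /d/, nasal /n/.
retroflex: oral stop —, nasal /ɳ/.
palatal: oral stop /ɟ/, nasal /ɲ/.
velar: oral stop /ɡ/, nasal /ŋ/.
uvular: oral stop —, nasal /ɴ/.
Gaps, from front to back: bilabial lacks oral stop (/b/); retroflex lacks oral stop (/ɖ/); uvular lacks oral stop (/ɢ/).

/b/, /ɖ/, /ɢ/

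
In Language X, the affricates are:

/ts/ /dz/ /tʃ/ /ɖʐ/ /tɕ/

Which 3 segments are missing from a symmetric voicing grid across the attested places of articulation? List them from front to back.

Voiceless: /ts/ (alveolar), /tʃ/ (postalveolar), /tɕ/ (alveolo-palatal).
Voiced: /dz/ (alveolar), /ɖʐ/ (retroflex).
Gaps, from front to back: postalveolar lacks voiced (/dʒ/); retroflex lacks voiceless (/ʈʂ/); alveolo-palatal lacks voiced (/dʑ/).

/dʒ/, /ʈʂ/, /dʑ/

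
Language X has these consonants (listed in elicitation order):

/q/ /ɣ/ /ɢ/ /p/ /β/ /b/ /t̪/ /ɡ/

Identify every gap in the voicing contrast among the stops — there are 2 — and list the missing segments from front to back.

place of articulation  voiceless  voiced  
bilabial          p         b       
dental            t̪        —       
velar             —         ɡ       
uvular            q         ɢ       
Gaps, from front to back: dental lacks voiced (/d̪/); velar lacks voiceless (/k/).

/d̪/, /k/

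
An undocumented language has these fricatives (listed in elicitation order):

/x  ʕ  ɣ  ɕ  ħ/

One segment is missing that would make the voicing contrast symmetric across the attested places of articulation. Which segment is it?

Voiceless: /ɕ/ (alveolo-palatal), /x/ (velar), /ħ/ (pharyngeal).
Voiced: /ɣ/ (velar), /ʕ/ (pharyngeal).
The alveolo-palatal row has no voiced member, so the gap is the voiced alveolo-palatal fricative /ʑ/.

/ʑ/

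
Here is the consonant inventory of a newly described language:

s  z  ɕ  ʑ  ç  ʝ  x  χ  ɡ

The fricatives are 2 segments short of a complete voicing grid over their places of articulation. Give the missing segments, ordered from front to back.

/ɣ/, /ʁ/

place of articulation  voiceless  voiced  
alveolar          s         z       
alveolo-palatal   ɕ         ʑ       
palatal           ç         ʝ       
velar             x         —       
uvular            χ         —       
Gaps, from front to back: velar lacks voiced (/ɣ/); uvular lacks voiced (/ʁ/).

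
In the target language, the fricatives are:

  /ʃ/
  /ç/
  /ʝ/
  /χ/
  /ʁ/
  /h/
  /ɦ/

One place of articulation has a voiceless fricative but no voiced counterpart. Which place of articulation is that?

place of articulation  voiceless  voiced  
postalveolar      ʃ         —       
palatal           ç         ʝ       
uvular            χ         ʁ       
glottal           h         ɦ       
Every place of articulation has a voiced member except postalveolar, where /ʒ/ would be expected.

postalveolar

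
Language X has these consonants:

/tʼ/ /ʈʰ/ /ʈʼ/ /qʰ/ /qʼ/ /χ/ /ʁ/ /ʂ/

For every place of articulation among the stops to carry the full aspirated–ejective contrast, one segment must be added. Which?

/tʰ/

Aspirated: /ʈʰ/ (retroflex), /qʰ/ (uvular).
Ejective: /tʼ/ (alveolar), /ʈʼ/ (retroflex), /qʼ/ (uvular).
The alveolar row has no aspirated member, so the gap is the aspirated alveolar stop /tʰ/.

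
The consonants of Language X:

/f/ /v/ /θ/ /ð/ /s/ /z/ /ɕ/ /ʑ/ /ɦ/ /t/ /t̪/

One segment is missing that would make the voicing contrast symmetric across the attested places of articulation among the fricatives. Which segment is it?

/h/

place of articulation  voiceless  voiced  
labiodental       f         v       
dental            θ         ð       
alveolar          s         z       
alveolo-palatal   ɕ         ʑ       
glottal           —         ɦ       
The glottal row has no voiceless member, so the gap is the voiceless glottal fricative /h/.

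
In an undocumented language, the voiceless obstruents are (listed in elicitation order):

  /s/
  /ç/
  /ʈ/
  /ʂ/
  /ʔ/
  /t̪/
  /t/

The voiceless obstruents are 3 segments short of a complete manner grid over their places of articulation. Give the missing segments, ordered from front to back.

/θ/, /c/, /h/

place of articulation  stop      fricative
dental            t̪        —       
alveolar          t         s       
retroflex         ʈ         ʂ       
palatal           —         ç       
glottal           ʔ         —       
Gaps, from front to back: dental lacks fricative (/θ/); palatal lacks stop (/c/); glottal lacks fricative (/h/).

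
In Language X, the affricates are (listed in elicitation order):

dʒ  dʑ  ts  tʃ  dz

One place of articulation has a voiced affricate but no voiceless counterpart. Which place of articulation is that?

alveolo-palatal

place of articulation  voiceless  voiced  
alveolar          ts        dz      
postalveolar      tʃ        dʒ      
alveolo-palatal   —         dʑ      
Every place of articulation has a voiceless member except alveolo-palatal, where /tɕ/ would be expected.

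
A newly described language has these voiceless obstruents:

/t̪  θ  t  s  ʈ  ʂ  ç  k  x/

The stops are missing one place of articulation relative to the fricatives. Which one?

Stop: /t̪/ (dental), /t/ (alveolar), /ʈ/ (retroflex), /k/ (velar).
Fricative: /θ/ (dental), /s/ (alveolar), /ʂ/ (retroflex), /ç/ (palatal), /x/ (velar).
Every place of articulation has a stop member except palatal, where /c/ would be expected.

palatal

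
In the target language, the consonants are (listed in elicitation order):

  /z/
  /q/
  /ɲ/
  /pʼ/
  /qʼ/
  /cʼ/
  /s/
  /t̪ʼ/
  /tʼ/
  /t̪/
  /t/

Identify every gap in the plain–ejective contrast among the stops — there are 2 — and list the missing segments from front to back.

Plain: /t̪/ (dental), /t/ (alveolar), /q/ (uvular).
Ejective: /pʼ/ (bilabial), /t̪ʼ/ (dental), /tʼ/ (alveolar), /cʼ/ (palatal), /qʼ/ (uvular).
Gaps, from front to back: bilabial lacks plain (/p/); palatal lacks plain (/c/).

/p/, /c/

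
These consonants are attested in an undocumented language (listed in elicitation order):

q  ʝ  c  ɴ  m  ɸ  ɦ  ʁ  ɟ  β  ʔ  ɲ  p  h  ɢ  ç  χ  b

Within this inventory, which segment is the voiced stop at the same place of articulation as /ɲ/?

/ɟ/

/ɲ/ is a palatal nasal.
The voiced stop at the same place is a voiced palatal stop — in this inventory, /ɟ/.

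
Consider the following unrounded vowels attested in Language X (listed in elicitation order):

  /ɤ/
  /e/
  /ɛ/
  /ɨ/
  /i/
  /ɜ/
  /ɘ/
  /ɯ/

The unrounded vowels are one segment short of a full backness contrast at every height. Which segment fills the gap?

/ʌ/

height            front     central   back    
high              i         ɨ         ɯ       
high-mid          e         ɘ         ɤ       
low-mid           ɛ         ɜ         —       
The low-mid row has no back member, so the gap is the low-mid back unrounded vowel /ʌ/.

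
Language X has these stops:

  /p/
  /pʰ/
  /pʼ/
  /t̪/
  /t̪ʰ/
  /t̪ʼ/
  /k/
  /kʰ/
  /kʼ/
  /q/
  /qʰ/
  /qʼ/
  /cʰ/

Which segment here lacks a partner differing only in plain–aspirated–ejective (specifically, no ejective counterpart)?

Bilabial: /p/ ~ /pʰ/ ~ /pʼ/
Dental: /t̪/ ~ /t̪ʰ/ ~ /t̪ʼ/
Velar: /k/ ~ /kʰ/ ~ /kʼ/
Uvular: /q/ ~ /qʰ/ ~ /qʼ/
Palatal: only /cʰ/ (aspirated); no ejective partner.
So /cʰ/ is the unpaired segment.

/cʰ/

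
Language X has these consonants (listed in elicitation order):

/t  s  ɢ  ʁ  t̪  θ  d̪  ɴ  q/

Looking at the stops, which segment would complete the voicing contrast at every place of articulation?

/d/

place of articulation  voiceless  voiced  
dental            t̪        d̪      
alveolar          t         —       
uvular            q         ɢ       
The alveolar row has no voiced member, so the gap is the voiced alveolar stop /d/.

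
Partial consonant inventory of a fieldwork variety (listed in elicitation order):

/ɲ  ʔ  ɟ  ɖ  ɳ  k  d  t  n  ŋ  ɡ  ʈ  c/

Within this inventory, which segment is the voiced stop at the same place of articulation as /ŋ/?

/ɡ/

/ŋ/ is a velar nasal.
The voiced stop at the same place is a voiced velar stop — in this inventory, /ɡ/.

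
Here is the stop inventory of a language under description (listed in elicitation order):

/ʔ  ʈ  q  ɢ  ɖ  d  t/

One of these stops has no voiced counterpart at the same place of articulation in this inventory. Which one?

Alveolar: /t/ ~ /d/
Retroflex: /ʈ/ ~ /ɖ/
Uvular: /q/ ~ /ɢ/
Glottal: only /ʔ/ (voiceless); no voiced partner.
So /ʔ/ is the unpaired segment.

/ʔ/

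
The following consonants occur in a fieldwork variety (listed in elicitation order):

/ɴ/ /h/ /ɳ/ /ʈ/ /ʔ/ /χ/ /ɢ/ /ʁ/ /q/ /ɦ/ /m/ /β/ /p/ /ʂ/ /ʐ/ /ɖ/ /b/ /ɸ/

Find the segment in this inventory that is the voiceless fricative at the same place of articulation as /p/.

/ɸ/

/p/ is a voiceless bilabial stop.
The voiceless fricative at the same place is a voiceless bilabial fricative — in this inventory, /ɸ/.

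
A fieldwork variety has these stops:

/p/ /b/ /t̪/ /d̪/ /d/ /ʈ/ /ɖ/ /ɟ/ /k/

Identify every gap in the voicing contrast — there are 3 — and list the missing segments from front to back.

bilabial: voiceless /p/, voiced /b/.
dental: voiceless /t̪/, voiced /d̪/.
alveolar: voiceless —, voiced /d/.
retroflex: voiceless /ʈ/, voiced /ɖ/.
palatal: voiceless —, voiced /ɟ/.
velar: voiceless /k/, voiced —.
Gaps, from front to back: alveolar lacks voiceless (/t/); palatal lacks voiceless (/c/); velar lacks voiced (/ɡ/).

/t/, /c/, /ɡ/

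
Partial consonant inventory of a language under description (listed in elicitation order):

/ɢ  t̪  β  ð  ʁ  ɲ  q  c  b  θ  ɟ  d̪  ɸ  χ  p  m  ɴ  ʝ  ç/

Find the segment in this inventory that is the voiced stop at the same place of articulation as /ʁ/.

/ɢ/

/ʁ/ is a voiced uvular fricative.
The voiced stop at the same place is a voiced uvular stop — in this inventory, /ɢ/.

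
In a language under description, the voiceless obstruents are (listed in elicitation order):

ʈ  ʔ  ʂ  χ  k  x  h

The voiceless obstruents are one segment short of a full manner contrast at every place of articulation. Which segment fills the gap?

/q/

Stop: /ʈ/ (retroflex), /k/ (velar), /ʔ/ (glottal).
Fricative: /ʂ/ (retroflex), /x/ (velar), /χ/ (uvular), /h/ (glottal).
The uvular row has no stop member, so the gap is the uvular stop /q/.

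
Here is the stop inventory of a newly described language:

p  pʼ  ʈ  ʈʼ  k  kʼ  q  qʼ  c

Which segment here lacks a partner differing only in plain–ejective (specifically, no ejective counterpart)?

Bilabial: /p/ ~ /pʼ/
Retroflex: /ʈ/ ~ /ʈʼ/
Velar: /k/ ~ /kʼ/
Uvular: /q/ ~ /qʼ/
Palatal: only /c/ (plain); no ejective partner.
So /c/ is the unpaired segment.

/c/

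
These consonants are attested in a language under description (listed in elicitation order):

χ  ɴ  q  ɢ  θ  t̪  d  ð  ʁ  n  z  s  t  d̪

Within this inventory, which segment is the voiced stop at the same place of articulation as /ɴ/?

/ɴ/ is an uvular nasal.
The voiced stop at the same place is a voiced uvular stop — in this inventory, /ɢ/.

/ɢ/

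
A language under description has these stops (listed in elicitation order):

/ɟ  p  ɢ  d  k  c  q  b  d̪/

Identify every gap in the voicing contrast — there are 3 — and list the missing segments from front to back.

/t̪/, /t/, /ɡ/

bilabial: voiceless /p/, voiced /b/.
dental: voiceless —, voiced /d̪/.
alveolar: voiceless —, voiced /d/.
palatal: voiceless /c/, voiced /ɟ/.
velar: voiceless /k/, voiced —.
uvular: voiceless /q/, voiced /ɢ/.
Gaps, from front to back: dental lacks voiceless (/t̪/); alveolar lacks voiceless (/t/); velar lacks voiced (/ɡ/).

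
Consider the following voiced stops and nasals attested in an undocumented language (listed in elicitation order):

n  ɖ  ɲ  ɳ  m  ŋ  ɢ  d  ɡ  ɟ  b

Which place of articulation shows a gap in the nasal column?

place of articulation  oral stop  nasal   
bilabial          b         m       
alveolar          d         n       
retroflex         ɖ         ɳ       
palatal           ɟ         ɲ       
velar             ɡ         ŋ       
uvular            ɢ         —       
Every place of articulation has a nasal member except uvular, where /ɴ/ would be expected.

uvular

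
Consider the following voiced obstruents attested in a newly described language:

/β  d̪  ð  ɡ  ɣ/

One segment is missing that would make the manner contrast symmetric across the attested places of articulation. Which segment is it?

Stop: /d̪/ (dental), /ɡ/ (velar).
Fricative: /β/ (bilabial), /ð/ (dental), /ɣ/ (velar).
The bilabial row has no stop member, so the gap is the bilabial stop /b/.

/b/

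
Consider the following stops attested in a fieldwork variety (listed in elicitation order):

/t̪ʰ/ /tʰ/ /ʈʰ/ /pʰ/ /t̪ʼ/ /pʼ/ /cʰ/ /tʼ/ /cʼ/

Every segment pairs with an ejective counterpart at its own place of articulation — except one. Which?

/ʈʰ/

Bilabial: /pʰ/ ~ /pʼ/
Dental: /t̪ʰ/ ~ /t̪ʼ/
Alveolar: /tʰ/ ~ /tʼ/
Palatal: /cʰ/ ~ /cʼ/
Retroflex: only /ʈʰ/ (aspirated); no ejective partner.
So /ʈʰ/ is the unpaired segment.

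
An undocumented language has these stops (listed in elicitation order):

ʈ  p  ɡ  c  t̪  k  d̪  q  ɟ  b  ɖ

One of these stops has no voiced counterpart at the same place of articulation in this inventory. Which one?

/q/

Bilabial: /p/ ~ /b/
Dental: /t̪/ ~ /d̪/
Retroflex: /ʈ/ ~ /ɖ/
Palatal: /c/ ~ /ɟ/
Velar: /k/ ~ /ɡ/
Uvular: only /q/ (voiceless); no voiced partner.
So /q/ is the unpaired segment.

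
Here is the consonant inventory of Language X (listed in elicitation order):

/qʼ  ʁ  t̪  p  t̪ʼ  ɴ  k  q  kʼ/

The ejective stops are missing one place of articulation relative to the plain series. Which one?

Plain: /p/ (bilabial), /t̪/ (dental), /k/ (velar), /q/ (uvular).
Ejective: /t̪ʼ/ (dental), /kʼ/ (velar), /qʼ/ (uvular).
Every place of articulation has an ejective member except bilabial, where /pʼ/ would be expected.

bilabial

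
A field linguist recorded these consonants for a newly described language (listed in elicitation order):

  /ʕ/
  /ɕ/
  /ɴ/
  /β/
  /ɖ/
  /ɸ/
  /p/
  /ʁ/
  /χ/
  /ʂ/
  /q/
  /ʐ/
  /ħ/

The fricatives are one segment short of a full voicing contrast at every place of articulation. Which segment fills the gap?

bilabial: voiceless /ɸ/, voiced /β/.
retroflex: voiceless /ʂ/, voiced /ʐ/.
alveolo-palatal: voiceless /ɕ/, voiced —.
uvular: voiceless /χ/, voiced /ʁ/.
pharyngeal: voiceless /ħ/, voiced /ʕ/.
The alveolo-palatal row has no voiced member, so the gap is the voiced alveolo-palatal fricative /ʑ/.

/ʑ/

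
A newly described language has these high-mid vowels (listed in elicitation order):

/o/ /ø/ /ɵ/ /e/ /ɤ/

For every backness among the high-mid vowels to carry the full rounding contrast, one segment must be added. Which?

front: unrounded /e/, rounded /ø/.
central: unrounded —, rounded /ɵ/.
back: unrounded /ɤ/, rounded /o/.
The central row has no unrounded member, so the gap is the central unrounded vowel /ɘ/.

/ɘ/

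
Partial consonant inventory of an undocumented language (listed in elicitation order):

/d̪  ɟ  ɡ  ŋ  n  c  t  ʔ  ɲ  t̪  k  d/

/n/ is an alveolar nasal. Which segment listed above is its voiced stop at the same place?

The voiced stop at the same place is a voiced alveolar stop — in this inventory, /d/.

/d/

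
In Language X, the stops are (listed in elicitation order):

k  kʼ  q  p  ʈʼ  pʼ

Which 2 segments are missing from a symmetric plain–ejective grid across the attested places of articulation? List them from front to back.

/ʈ/, /qʼ/

Plain: /p/ (bilabial), /k/ (velar), /q/ (uvular).
Ejective: /pʼ/ (bilabial), /ʈʼ/ (retroflex), /kʼ/ (velar).
Gaps, from front to back: retroflex lacks plain (/ʈ/); uvular lacks ejective (/qʼ/).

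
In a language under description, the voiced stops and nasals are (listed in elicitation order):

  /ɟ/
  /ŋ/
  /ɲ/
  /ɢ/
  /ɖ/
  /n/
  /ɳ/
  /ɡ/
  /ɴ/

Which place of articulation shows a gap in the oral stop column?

alveolar: oral stop —, nasal /n/.
retroflex: oral stop /ɖ/, nasal /ɳ/.
palatal: oral stop /ɟ/, nasal /ɲ/.
velar: oral stop /ɡ/, nasal /ŋ/.
uvular: oral stop /ɢ/, nasal /ɴ/.
Every place of articulation has an oral stop member except alveolar, where /d/ would be expected.

alveolar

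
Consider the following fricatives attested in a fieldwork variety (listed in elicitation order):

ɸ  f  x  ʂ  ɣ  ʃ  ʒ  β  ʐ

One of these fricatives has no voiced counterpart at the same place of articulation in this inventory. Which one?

Bilabial: /ɸ/ ~ /β/
Postalveolar: /ʃ/ ~ /ʒ/
Retroflex: /ʂ/ ~ /ʐ/
Velar: /x/ ~ /ɣ/
Labiodental: only /f/ (voiceless); no voiced partner.
So /f/ is the unpaired segment.

/f/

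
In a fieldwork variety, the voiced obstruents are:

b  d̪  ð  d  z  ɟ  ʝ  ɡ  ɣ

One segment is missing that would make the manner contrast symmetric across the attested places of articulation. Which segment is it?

place of articulation  stop      fricative
bilabial          b         —       
dental            d̪        ð       
alveolar          d         z       
palatal           ɟ         ʝ       
velar             ɡ         ɣ       
The bilabial row has no fricative member, so the gap is the bilabial fricative /β/.

/β/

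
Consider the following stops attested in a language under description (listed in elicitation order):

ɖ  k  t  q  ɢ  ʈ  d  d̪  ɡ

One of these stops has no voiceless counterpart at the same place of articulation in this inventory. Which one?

/d̪/

Alveolar: /t/ ~ /d/
Retroflex: /ʈ/ ~ /ɖ/
Velar: /k/ ~ /ɡ/
Uvular: /q/ ~ /ɢ/
Dental: only /d̪/ (voiced); no voiceless partner.
So /d̪/ is the unpaired segment.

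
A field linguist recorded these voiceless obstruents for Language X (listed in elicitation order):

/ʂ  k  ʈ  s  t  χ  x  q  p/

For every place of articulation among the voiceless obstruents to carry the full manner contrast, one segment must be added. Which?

Stop: /p/ (bilabial), /t/ (alveolar), /ʈ/ (retroflex), /k/ (velar), /q/ (uvular).
Fricative: /s/ (alveolar), /ʂ/ (retroflex), /x/ (velar), /χ/ (uvular).
The bilabial row has no fricative member, so the gap is the bilabial fricative /ɸ/.

/ɸ/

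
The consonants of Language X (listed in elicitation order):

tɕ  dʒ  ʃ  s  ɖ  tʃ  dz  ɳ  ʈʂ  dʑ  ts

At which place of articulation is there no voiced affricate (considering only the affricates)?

retroflex

Voiceless: /ts/ (alveolar), /tʃ/ (postalveolar), /ʈʂ/ (retroflex), /tɕ/ (alveolo-palatal).
Voiced: /dz/ (alveolar), /dʒ/ (postalveolar), /dʑ/ (alveolo-palatal).
Every place of articulation has a voiced member except retroflex, where /ɖʐ/ would be expected.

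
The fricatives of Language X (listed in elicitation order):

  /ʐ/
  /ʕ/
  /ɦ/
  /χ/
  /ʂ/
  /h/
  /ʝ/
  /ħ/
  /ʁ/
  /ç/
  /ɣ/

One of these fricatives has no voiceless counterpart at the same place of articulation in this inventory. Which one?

Retroflex: /ʂ/ ~ /ʐ/
Palatal: /ç/ ~ /ʝ/
Uvular: /χ/ ~ /ʁ/
Pharyngeal: /ħ/ ~ /ʕ/
Glottal: /h/ ~ /ɦ/
Velar: only /ɣ/ (voiced); no voiceless partner.
So /ɣ/ is the unpaired segment.

/ɣ/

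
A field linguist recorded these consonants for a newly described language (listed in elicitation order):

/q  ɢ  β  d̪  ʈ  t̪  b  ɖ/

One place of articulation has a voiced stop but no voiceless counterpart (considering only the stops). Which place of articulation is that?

bilabial

Voiceless: /t̪/ (dental), /ʈ/ (retroflex), /q/ (uvular).
Voiced: /b/ (bilabial), /d̪/ (dental), /ɖ/ (retroflex), /ɢ/ (uvular).
Every place of articulation has a voiceless member except bilabial, where /p/ would be expected.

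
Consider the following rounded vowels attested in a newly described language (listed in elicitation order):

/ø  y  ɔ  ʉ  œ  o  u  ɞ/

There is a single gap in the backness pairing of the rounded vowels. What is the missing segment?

Front: /y/ (high), /ø/ (high-mid), /œ/ (low-mid).
Central: /ʉ/ (high), /ɞ/ (low-mid).
Back: /u/ (high), /o/ (high-mid), /ɔ/ (low-mid).
The high-mid row has no central member, so the gap is the high-mid central rounded vowel /ɵ/.

/ɵ/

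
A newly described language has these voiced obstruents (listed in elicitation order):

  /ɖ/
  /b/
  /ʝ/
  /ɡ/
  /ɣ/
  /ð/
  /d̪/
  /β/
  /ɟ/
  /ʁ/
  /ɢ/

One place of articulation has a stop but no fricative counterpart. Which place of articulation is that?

place of articulation  stop      fricative
bilabial          b         β       
dental            d̪        ð       
retroflex         ɖ         —       
palatal           ɟ         ʝ       
velar             ɡ         ɣ       
uvular            ɢ         ʁ       
Every place of articulation has a fricative member except retroflex, where /ʐ/ would be expected.

retroflex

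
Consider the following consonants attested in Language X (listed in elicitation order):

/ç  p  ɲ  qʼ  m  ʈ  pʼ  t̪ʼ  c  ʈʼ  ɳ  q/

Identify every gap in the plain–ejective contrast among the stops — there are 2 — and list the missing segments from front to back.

bilabial: plain /p/, ejective /pʼ/.
dental: plain —, ejective /t̪ʼ/.
retroflex: plain /ʈ/, ejective /ʈʼ/.
palatal: plain /c/, ejective —.
uvular: plain /q/, ejective /qʼ/.
Gaps, from front to back: dental lacks plain (/t̪/); palatal lacks ejective (/cʼ/).

/t̪/, /cʼ/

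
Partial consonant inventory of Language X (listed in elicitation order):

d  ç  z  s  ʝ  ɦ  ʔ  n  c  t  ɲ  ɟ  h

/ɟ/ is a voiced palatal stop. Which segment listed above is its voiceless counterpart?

The voiceless counterpart is a voiceless palatal stop — in this inventory, /c/.

/c/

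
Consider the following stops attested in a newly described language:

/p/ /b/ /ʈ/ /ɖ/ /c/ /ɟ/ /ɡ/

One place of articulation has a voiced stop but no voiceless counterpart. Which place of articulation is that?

place of articulation  voiceless  voiced  
bilabial          p         b       
retroflex         ʈ         ɖ       
palatal           c         ɟ       
velar             —         ɡ       
Every place of articulation has a voiceless member except velar, where /k/ would be expected.

velar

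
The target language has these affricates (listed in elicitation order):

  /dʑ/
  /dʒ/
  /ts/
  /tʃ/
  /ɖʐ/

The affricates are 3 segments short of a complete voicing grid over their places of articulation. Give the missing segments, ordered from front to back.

/dz/, /ʈʂ/, /tɕ/

alveolar: voiceless /ts/, voiced —.
postalveolar: voiceless /tʃ/, voiced /dʒ/.
retroflex: voiceless —, voiced /ɖʐ/.
alveolo-palatal: voiceless —, voiced /dʑ/.
Gaps, from front to back: alveolar lacks voiced (/dz/); retroflex lacks voiceless (/ʈʂ/); alveolo-palatal lacks voiceless (/tɕ/).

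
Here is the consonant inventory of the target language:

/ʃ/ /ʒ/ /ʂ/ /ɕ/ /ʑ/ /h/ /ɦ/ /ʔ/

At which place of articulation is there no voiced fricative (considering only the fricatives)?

retroflex

postalveolar: voiceless /ʃ/, voiced /ʒ/.
retroflex: voiceless /ʂ/, voiced —.
alveolo-palatal: voiceless /ɕ/, voiced /ʑ/.
glottal: voiceless /h/, voiced /ɦ/.
Every place of articulation has a voiced member except retroflex, where /ʐ/ would be expected.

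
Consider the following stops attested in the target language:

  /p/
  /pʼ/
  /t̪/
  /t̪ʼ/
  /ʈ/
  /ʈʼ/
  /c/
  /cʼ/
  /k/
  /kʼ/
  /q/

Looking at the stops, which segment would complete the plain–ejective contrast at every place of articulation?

/qʼ/

Plain: /p/ (bilabial), /t̪/ (dental), /ʈ/ (retroflex), /c/ (palatal), /k/ (velar), /q/ (uvular).
Ejective: /pʼ/ (bilabial), /t̪ʼ/ (dental), /ʈʼ/ (retroflex), /cʼ/ (palatal), /kʼ/ (velar).
The uvular row has no ejective member, so the gap is the ejective uvular stop /qʼ/.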